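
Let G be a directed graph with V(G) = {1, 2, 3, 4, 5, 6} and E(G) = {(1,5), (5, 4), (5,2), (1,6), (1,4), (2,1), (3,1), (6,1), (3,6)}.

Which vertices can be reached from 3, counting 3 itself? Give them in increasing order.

Start at 3.
Its neighbours: 1, 6.
Then their neighbours: 4, 5.
Then next layer: 2.
Every vertex is now reached.

1, 2, 3, 4, 5, 6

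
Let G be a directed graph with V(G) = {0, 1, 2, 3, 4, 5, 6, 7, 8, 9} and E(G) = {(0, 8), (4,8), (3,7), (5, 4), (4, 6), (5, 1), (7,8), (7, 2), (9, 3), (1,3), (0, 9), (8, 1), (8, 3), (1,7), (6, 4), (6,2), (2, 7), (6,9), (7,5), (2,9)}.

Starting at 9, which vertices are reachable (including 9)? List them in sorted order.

1, 2, 3, 4, 5, 6, 7, 8, 9

Start at 9.
Its neighbours: 3.
Then their neighbours: 7.
Then next layer: 2, 5, 8.
Then next layer: 1, 4.
Then next layer: 6.
Nothing further is reachable.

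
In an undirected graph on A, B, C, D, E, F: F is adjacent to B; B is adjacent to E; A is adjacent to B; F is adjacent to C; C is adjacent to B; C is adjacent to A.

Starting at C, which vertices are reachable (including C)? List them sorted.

A, B, C, E, F

Start at C.
Its neighbours: A, B, F.
Then their neighbours: E.
Nothing further is reachable.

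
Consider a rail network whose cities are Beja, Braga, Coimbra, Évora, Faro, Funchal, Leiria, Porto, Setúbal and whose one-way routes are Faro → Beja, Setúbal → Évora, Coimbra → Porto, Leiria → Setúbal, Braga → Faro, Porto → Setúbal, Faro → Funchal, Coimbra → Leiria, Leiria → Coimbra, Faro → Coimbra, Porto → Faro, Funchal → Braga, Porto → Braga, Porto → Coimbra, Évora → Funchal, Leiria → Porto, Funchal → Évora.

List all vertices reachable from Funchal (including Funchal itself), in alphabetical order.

Start at Funchal.
Its neighbours: Braga, Évora.
Then their neighbours: Faro.
Then next layer: Beja, Coimbra.
Then next layer: Leiria, Porto.
Then next layer: Setúbal.
Every vertex is now reached.

Beja, Braga, Coimbra, Évora, Faro, Funchal, Leiria, Porto, Setúbal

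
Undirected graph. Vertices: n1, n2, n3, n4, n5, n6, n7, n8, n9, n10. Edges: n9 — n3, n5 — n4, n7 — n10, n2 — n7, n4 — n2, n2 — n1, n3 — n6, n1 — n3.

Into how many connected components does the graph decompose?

From n1: component {n1, n2, n3, n4, n5, n6, n7, n9, n10}.
From n8: component {n8}.
That's 2 components.

2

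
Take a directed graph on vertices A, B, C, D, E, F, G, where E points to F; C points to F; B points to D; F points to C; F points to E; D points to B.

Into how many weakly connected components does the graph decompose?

4

From A: component {A}.
From B: component {B, D}.
From C: component {C, E, F}.
From G: component {G}.
That's 4 components.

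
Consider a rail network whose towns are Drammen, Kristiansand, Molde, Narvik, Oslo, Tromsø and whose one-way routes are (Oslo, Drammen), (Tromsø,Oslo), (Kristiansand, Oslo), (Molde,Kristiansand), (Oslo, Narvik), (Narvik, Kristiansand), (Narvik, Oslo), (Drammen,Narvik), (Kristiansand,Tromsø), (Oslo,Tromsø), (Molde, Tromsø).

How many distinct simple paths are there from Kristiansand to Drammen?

Kristiansand→Oslo→Drammen
Kristiansand→Tromsø→Oslo→Drammen

2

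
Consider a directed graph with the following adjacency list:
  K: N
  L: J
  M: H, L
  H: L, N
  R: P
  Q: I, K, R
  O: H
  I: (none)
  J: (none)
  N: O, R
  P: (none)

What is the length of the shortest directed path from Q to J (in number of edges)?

Distance 0: Q.
Distance 1: I, K, R.
Distance 2: N, P.
Distance 3: O.
Distance 4: H.
Distance 5: L.
Distance 6: J — contains J.

6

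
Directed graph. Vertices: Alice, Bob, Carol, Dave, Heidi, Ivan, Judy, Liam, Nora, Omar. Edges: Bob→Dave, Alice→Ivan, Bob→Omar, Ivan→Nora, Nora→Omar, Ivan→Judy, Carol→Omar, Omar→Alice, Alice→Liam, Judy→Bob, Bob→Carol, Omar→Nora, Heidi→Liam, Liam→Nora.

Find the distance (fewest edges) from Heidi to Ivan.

Distance 0: Heidi.
Distance 1: Liam.
Distance 2: Nora.
Distance 3: Omar.
Distance 4: Alice.
Distance 5: Ivan — contains Ivan.

5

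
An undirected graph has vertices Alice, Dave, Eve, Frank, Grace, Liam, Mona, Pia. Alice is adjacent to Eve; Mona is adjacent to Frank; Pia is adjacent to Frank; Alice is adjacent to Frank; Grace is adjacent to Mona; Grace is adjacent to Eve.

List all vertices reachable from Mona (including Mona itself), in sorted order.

Alice, Eve, Frank, Grace, Mona, Pia

Start at Mona.
Its neighbours: Frank, Grace.
Then their neighbours: Alice, Eve, Pia.
Nothing further is reachable.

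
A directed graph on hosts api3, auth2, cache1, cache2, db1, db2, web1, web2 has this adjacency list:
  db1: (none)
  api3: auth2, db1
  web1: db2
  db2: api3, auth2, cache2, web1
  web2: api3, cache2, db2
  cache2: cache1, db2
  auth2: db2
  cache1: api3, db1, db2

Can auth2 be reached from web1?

Yes

Explore from web1.
Distance 1: reach db2.
Distance 2: reach api3, auth2, cache2.
Found auth2.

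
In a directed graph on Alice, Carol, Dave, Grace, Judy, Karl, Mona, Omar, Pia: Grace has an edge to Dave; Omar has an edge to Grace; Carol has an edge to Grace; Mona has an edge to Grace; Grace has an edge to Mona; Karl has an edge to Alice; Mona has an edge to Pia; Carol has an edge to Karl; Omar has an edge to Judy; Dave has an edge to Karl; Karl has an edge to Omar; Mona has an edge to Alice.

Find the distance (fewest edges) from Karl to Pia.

4

Distance 0: Karl.
Distance 1: Alice, Omar.
Distance 2: Grace, Judy.
Distance 3: Dave, Mona.
Distance 4: Pia — contains Pia.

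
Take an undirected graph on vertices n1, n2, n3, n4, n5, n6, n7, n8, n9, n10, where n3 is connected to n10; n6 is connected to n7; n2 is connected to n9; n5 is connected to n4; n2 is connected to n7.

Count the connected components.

From n1: component {n1}.
From n2: component {n2, n6, n7, n9}.
From n3: component {n3, n10}.
From n4: component {n4, n5}.
From n8: component {n8}.
That's 5 components.

5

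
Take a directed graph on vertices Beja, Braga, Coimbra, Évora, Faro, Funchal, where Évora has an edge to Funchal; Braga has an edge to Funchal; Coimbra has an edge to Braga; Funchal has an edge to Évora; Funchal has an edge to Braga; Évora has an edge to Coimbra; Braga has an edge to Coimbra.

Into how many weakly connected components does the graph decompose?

3

From Beja: component {Beja}.
From Braga: component {Braga, Coimbra, Évora, Funchal}.
From Faro: component {Faro}.
That's 3 components.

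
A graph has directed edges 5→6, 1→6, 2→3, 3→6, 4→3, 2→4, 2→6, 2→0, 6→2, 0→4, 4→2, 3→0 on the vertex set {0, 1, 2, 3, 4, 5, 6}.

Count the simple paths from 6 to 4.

6→2→0→4
6→2→3→0→4
6→2→4

3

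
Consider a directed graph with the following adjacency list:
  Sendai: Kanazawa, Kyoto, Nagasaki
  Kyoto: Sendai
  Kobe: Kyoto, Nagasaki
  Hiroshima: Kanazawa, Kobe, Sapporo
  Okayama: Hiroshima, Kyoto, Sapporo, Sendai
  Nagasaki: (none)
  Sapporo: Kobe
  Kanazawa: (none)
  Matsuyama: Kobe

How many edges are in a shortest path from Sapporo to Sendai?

3

Distance 0: Sapporo.
Distance 1: Kobe.
Distance 2: Kyoto, Nagasaki.
Distance 3: Sendai — contains Sendai.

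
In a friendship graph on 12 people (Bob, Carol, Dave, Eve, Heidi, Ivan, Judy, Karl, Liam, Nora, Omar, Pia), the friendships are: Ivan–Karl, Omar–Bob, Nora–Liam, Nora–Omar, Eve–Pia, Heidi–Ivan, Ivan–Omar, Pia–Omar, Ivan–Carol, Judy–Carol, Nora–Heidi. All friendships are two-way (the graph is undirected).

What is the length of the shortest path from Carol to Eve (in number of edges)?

Distance 0: Carol.
Distance 1: Ivan, Judy.
Distance 2: Heidi, Karl, Omar.
Distance 3: Bob, Nora, Pia.
Distance 4: Eve, Liam — contains Eve.

4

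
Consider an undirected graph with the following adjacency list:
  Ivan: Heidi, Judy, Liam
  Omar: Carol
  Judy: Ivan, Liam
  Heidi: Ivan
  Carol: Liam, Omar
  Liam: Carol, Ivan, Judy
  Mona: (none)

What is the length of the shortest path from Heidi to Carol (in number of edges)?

Distance 0: Heidi.
Distance 1: Ivan.
Distance 2: Judy, Liam.
Distance 3: Carol — contains Carol.

3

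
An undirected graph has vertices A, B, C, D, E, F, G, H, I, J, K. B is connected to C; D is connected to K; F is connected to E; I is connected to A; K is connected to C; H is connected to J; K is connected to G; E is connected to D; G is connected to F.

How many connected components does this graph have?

From A: component {A, I}.
From B: component {B, C, D, E, F, G, K}.
From H: component {H, J}.
That's 3 components.

3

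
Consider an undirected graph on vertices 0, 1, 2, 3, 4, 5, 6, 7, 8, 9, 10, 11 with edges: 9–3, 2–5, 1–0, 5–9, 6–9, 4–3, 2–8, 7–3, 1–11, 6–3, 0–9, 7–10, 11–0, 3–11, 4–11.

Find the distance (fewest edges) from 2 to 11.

Distance 0: 2.
Distance 1: 5, 8.
Distance 2: 9.
Distance 3: 0, 3, 6.
Distance 4: 1, 4, 7, 11 — contains 11.

4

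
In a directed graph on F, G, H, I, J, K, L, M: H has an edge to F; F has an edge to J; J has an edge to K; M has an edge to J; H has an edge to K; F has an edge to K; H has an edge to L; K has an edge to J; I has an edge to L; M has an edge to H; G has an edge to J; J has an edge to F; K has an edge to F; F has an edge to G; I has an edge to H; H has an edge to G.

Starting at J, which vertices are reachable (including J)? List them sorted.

Start at J.
Its neighbours: F, K.
Then their neighbours: G.
Nothing further is reachable.

F, G, J, K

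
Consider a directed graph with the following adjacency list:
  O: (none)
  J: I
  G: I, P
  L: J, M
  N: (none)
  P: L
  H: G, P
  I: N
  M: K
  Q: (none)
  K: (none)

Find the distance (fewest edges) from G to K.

Distance 0: G.
Distance 1: I, P.
Distance 2: L, N.
Distance 3: J, M.
Distance 4: K — contains K.

4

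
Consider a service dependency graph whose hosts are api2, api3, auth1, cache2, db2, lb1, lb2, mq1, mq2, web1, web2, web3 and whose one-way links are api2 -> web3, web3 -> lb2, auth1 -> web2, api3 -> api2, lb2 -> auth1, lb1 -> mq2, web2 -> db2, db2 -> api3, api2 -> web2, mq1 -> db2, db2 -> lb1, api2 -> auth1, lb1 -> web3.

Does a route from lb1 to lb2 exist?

Explore from lb1.
Distance 1: reach mq2, web3.
Distance 2: reach lb2.
Found lb2.

Yes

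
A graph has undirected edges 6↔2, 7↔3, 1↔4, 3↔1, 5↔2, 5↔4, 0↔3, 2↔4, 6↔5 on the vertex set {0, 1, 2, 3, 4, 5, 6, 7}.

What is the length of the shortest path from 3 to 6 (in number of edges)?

Distance 0: 3.
Distance 1: 0, 1, 7.
Distance 2: 4.
Distance 3: 2, 5.
Distance 4: 6 — contains 6.

4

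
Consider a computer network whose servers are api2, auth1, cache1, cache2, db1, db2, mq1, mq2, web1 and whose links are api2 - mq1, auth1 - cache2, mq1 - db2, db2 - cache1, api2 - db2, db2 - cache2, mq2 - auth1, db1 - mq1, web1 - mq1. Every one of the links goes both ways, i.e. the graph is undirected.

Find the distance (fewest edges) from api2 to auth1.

3

Distance 0: api2.
Distance 1: db2, mq1.
Distance 2: cache1, cache2, db1, web1.
Distance 3: auth1 — contains auth1.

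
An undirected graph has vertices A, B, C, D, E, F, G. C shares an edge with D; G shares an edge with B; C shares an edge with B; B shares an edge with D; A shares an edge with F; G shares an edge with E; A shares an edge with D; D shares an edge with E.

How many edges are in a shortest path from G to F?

4

Distance 0: G.
Distance 1: B, E.
Distance 2: C, D.
Distance 3: A.
Distance 4: F — contains F.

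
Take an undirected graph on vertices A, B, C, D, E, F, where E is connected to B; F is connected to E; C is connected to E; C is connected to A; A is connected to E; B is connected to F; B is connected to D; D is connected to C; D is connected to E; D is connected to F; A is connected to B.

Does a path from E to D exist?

Yes

Explore from E.
Distance 1: reach A, B, C, D, F.
Found D.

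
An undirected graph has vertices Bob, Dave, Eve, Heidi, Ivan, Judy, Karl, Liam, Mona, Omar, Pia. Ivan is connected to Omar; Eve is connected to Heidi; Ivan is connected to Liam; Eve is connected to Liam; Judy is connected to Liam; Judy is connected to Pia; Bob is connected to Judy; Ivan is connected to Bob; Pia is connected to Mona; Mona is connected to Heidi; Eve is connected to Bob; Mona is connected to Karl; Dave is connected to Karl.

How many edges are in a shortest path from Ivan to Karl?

5

Distance 0: Ivan.
Distance 1: Bob, Liam, Omar.
Distance 2: Eve, Judy.
Distance 3: Heidi, Pia.
Distance 4: Mona.
Distance 5: Karl — contains Karl.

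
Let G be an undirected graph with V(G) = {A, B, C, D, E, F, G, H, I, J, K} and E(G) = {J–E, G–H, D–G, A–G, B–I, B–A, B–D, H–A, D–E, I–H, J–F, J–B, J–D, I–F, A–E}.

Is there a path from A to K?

Explore from A.
Distance 1: reach B, E, G, H.
Distance 2: reach D, I, J.
Distance 3: reach F.
The search is exhausted without reaching K; it lies in a different component.

No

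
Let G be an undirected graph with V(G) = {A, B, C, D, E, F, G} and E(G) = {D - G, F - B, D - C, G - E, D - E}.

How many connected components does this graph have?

3

From A: component {A}.
From B: component {B, F}.
From C: component {C, D, E, G}.
That's 3 components.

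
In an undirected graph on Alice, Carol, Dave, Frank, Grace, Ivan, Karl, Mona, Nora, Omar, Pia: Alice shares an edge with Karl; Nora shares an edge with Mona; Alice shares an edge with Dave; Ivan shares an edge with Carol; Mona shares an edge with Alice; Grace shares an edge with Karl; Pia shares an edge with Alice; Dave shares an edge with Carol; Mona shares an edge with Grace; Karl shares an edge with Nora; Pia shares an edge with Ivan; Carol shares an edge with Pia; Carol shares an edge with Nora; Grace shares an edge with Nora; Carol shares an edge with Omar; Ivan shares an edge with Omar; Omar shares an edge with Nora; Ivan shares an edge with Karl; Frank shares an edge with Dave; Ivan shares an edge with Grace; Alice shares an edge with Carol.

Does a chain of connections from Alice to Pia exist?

Explore from Alice.
Distance 1: reach Carol, Dave, Karl, Mona, Pia.
Found Pia.

Yes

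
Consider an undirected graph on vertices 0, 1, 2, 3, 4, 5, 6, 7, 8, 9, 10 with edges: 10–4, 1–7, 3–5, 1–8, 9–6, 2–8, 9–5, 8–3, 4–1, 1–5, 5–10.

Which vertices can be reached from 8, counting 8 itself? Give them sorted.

Start at 8.
Its neighbours: 1, 2, 3.
Then their neighbours: 4, 5, 7.
Then next layer: 9, 10.
Then next layer: 6.
Nothing further is reachable.

1, 2, 3, 4, 5, 6, 7, 8, 9, 10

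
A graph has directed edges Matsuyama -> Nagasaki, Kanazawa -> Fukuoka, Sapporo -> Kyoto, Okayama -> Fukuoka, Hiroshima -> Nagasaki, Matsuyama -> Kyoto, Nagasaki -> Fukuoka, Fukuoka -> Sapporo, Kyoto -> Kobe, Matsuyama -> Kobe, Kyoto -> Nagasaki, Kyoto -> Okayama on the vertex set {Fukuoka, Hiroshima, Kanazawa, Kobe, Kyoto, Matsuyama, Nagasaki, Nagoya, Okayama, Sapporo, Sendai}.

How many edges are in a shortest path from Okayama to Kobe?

4

Distance 0: Okayama.
Distance 1: Fukuoka.
Distance 2: Sapporo.
Distance 3: Kyoto.
Distance 4: Kobe, Nagasaki — contains Kobe.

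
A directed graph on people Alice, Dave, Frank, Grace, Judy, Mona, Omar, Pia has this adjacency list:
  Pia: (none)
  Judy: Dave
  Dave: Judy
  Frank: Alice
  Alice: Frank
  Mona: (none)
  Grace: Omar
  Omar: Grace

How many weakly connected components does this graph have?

From Alice: component {Alice, Frank}.
From Dave: component {Dave, Judy}.
From Grace: component {Grace, Omar}.
From Mona: component {Mona}.
From Pia: component {Pia}.
That's 5 components.

5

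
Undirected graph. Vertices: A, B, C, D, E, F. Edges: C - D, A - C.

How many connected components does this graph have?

From A: component {A, C, D}.
From B: component {B}.
From E: component {E}.
From F: component {F}.
That's 4 components.

4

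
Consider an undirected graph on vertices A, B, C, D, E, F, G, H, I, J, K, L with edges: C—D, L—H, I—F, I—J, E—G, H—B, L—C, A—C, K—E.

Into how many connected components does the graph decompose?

From A: component {A, B, C, D, H, L}.
From E: component {E, G, K}.
From F: component {F, I, J}.
That's 3 components.

3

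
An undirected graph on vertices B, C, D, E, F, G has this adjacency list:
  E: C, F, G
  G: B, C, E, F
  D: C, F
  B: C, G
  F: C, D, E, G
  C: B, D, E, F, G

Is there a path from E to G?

Explore from E.
Distance 1: reach C, F, G.
Found G.

Yes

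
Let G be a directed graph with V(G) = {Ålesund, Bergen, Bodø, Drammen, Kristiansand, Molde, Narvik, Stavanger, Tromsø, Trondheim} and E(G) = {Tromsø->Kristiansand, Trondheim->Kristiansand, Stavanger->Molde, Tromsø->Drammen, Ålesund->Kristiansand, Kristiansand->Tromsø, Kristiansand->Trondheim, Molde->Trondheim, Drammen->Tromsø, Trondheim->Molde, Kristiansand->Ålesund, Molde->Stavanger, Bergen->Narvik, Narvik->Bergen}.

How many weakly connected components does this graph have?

From Ålesund: component {Ålesund, Drammen, Kristiansand, Molde, Stavanger, Tromsø, Trondheim}.
From Bergen: component {Bergen, Narvik}.
From Bodø: component {Bodø}.
That's 3 components.

3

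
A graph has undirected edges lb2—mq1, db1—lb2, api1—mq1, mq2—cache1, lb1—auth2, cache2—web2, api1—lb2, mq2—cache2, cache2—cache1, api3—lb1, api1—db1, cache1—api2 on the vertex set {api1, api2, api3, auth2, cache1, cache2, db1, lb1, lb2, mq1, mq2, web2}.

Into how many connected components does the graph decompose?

3

From api1: component {api1, db1, lb2, mq1}.
From api2: component {api2, cache1, cache2, mq2, web2}.
From api3: component {api3, auth2, lb1}.
That's 3 components.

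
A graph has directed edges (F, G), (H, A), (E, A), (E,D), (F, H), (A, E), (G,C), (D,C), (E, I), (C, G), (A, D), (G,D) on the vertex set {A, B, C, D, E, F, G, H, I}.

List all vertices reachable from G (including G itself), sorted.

C, D, G

Start at G.
Its neighbours: C, D.
Nothing further is reachable.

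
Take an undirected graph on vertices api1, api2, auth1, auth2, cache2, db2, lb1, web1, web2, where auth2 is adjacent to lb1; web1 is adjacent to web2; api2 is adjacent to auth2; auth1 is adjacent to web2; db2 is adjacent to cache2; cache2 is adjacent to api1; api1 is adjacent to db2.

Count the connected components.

3

From api1: component {api1, cache2, db2}.
From api2: component {api2, auth2, lb1}.
From auth1: component {auth1, web1, web2}.
That's 3 components.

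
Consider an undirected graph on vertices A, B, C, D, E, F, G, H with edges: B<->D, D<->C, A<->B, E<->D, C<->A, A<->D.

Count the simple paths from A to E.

3

A–B–D–E
A–C–D–E
A–D–E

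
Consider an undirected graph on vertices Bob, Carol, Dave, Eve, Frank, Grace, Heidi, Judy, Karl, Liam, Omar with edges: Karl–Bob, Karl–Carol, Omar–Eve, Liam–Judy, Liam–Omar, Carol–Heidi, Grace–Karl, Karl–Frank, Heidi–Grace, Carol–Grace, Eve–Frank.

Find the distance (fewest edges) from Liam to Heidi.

Distance 0: Liam.
Distance 1: Judy, Omar.
Distance 2: Eve.
Distance 3: Frank.
Distance 4: Karl.
Distance 5: Bob, Carol, Grace.
Distance 6: Heidi — contains Heidi.

6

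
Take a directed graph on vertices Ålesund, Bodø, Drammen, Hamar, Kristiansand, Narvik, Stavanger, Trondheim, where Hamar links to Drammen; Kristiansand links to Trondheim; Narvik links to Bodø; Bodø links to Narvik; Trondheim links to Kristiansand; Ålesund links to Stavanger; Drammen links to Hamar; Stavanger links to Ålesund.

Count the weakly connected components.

4

From Ålesund: component {Ålesund, Stavanger}.
From Bodø: component {Bodø, Narvik}.
From Drammen: component {Drammen, Hamar}.
From Kristiansand: component {Kristiansand, Trondheim}.
That's 4 components.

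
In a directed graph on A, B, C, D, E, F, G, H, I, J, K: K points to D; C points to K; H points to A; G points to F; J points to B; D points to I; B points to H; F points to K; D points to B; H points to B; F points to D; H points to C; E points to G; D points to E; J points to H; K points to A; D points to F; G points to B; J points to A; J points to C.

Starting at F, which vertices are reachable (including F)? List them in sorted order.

Start at F.
Its neighbours: D, K.
Then their neighbours: A, B, E, I.
Then next layer: G, H.
Then next layer: C.
Nothing further is reachable.

A, B, C, D, E, F, G, H, I, K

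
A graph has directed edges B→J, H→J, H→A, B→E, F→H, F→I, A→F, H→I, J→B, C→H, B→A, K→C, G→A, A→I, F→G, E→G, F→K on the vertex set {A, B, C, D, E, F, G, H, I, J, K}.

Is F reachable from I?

I has no outgoing edges, so nothing is reachable from it.

No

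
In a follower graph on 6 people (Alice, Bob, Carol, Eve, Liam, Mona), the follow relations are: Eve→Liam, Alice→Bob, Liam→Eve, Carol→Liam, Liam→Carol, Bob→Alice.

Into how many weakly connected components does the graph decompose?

3

From Alice: component {Alice, Bob}.
From Carol: component {Carol, Eve, Liam}.
From Mona: component {Mona}.
That's 3 components.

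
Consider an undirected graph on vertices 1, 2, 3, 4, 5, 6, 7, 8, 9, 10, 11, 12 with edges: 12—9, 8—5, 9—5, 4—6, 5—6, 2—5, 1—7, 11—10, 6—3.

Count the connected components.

From 1: component {1, 7}.
From 2: component {2, 3, 4, 5, 6, 8, 9, 12}.
From 10: component {10, 11}.
That's 3 components.

3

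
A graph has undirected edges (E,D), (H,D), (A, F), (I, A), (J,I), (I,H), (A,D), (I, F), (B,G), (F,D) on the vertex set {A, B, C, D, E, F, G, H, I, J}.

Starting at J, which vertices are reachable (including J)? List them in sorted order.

A, D, E, F, H, I, J

Start at J.
Its neighbours: I.
Then their neighbours: A, F, H.
Then next layer: D.
Then next layer: E.
Nothing further is reachable.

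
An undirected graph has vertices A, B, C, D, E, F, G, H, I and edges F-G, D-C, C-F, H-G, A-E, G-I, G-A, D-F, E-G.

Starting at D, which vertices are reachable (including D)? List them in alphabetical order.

A, C, D, E, F, G, H, I

Start at D.
Its neighbours: C, F.
Then their neighbours: G.
Then next layer: A, E, H, I.
Nothing further is reachable.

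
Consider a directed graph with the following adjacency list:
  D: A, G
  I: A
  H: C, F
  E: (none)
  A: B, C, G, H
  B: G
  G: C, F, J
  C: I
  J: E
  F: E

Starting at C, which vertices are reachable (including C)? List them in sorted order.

Start at C.
Its neighbours: I.
Then their neighbours: A.
Then next layer: B, G, H.
Then next layer: F, J.
Then next layer: E.
Nothing further is reachable.

A, B, C, E, F, G, H, I, J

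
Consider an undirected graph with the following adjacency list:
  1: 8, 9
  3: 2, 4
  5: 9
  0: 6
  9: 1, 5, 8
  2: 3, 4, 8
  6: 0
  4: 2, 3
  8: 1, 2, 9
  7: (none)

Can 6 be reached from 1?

No

Explore from 1.
Distance 1: reach 8, 9.
Distance 2: reach 2, 5.
Distance 3: reach 3, 4.
The search is exhausted without reaching 6; it lies in a different component.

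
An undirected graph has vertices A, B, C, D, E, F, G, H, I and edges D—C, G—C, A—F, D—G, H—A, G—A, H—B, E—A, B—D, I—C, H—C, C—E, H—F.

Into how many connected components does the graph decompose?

From A: component {A, B, C, D, E, F, G, H, I}.
That's 1 component.

1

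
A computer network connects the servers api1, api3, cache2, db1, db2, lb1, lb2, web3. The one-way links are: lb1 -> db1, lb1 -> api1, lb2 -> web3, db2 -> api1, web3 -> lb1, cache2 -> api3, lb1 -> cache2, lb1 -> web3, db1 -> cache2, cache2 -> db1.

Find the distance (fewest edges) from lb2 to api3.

Distance 0: lb2.
Distance 1: web3.
Distance 2: lb1.
Distance 3: api1, cache2, db1.
Distance 4: api3 — contains api3.

4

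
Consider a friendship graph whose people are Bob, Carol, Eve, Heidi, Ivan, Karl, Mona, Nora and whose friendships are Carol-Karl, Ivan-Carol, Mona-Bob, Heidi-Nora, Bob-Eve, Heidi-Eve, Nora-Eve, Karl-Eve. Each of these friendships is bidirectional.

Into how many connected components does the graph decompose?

1

From Bob: component {Bob, Carol, Eve, Heidi, Ivan, Karl, Mona, Nora}.
That's 1 component.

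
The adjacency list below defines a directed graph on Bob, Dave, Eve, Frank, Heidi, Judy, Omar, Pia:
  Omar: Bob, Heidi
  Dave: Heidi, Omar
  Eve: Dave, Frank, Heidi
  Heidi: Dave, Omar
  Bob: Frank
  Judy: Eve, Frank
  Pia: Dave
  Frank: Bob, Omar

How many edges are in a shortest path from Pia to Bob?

3

Distance 0: Pia.
Distance 1: Dave.
Distance 2: Heidi, Omar.
Distance 3: Bob — contains Bob.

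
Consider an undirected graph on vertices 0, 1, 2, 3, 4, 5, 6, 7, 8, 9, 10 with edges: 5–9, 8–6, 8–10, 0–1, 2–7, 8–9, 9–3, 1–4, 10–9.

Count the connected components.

3

From 0: component {0, 1, 4}.
From 2: component {2, 7}.
From 3: component {3, 5, 6, 8, 9, 10}.
That's 3 components.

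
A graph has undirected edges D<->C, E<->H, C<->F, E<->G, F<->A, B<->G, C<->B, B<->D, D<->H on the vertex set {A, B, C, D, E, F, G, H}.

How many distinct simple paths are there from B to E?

3

B–C–D–H–E
B–D–H–E
B–G–E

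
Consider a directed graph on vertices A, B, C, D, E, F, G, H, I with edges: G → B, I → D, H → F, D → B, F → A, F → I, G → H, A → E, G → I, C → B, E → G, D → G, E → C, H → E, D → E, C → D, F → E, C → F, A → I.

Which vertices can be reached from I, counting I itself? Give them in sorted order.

A, B, C, D, E, F, G, H, I

Start at I.
Its neighbours: D.
Then their neighbours: B, E, G.
Then next layer: C, H.
Then next layer: F.
Then next layer: A.
Every vertex is now reached.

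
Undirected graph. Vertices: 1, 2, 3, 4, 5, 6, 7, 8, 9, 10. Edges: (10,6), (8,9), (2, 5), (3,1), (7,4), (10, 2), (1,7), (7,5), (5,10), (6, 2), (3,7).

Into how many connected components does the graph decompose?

From 1: component {1, 2, 3, 4, 5, 6, 7, 10}.
From 8: component {8, 9}.
That's 2 components.

2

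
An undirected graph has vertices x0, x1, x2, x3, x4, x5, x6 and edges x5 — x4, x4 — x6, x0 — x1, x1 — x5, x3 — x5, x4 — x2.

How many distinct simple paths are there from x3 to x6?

1

x3–x5–x4–x6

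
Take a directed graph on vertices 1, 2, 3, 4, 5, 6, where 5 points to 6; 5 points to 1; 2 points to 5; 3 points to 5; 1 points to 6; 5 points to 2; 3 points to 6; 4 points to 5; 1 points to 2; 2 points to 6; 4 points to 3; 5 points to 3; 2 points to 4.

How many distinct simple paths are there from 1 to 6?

8

1→2→4→3→5→6
1→2→4→3→6
1→2→4→5→3→6
1→2→4→5→6
1→2→5→3→6
1→2→5→6
1→2→6
1→6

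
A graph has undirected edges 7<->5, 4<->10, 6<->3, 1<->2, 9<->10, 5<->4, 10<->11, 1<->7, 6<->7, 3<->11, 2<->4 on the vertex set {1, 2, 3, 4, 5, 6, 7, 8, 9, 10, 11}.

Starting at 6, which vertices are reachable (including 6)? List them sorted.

Start at 6.
Its neighbours: 3, 7.
Then their neighbours: 1, 5, 11.
Then next layer: 2, 4, 10.
Then next layer: 9.
Nothing further is reachable.

1, 2, 3, 4, 5, 6, 7, 9, 10, 11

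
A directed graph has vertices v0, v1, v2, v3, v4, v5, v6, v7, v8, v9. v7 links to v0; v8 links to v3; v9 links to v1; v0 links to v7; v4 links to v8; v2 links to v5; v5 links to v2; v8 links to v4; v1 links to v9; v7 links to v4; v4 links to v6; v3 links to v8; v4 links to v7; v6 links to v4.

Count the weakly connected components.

From v0: component {v0, v3, v4, v6, v7, v8}.
From v1: component {v1, v9}.
From v2: component {v2, v5}.
That's 3 components.

3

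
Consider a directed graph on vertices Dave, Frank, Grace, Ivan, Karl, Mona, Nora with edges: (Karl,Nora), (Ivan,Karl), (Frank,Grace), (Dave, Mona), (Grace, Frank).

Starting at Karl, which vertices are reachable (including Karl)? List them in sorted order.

Start at Karl.
Its neighbours: Nora.
Nothing further is reachable.

Karl, Nora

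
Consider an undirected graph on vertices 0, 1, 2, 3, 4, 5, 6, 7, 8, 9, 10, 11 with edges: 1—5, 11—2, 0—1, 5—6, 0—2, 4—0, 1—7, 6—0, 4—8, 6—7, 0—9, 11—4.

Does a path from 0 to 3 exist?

No

Explore from 0.
Distance 1: reach 1, 2, 4, 6, 9.
Distance 2: reach 5, 7, 8, 11.
The search is exhausted without reaching 3; it lies in a different component.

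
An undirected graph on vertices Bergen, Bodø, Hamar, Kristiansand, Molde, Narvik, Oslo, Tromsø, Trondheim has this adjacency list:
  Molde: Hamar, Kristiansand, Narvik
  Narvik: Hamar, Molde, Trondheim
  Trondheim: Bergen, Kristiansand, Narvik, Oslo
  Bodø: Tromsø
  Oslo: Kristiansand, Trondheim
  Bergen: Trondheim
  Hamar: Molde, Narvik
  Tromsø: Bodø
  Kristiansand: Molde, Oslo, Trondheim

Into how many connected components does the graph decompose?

2

From Bergen: component {Bergen, Hamar, Kristiansand, Molde, Narvik, Oslo, Trondheim}.
From Bodø: component {Bodø, Tromsø}.
That's 2 components.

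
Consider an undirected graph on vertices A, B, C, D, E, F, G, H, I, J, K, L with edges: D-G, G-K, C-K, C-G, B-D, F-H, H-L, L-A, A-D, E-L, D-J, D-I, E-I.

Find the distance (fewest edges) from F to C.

Distance 0: F.
Distance 1: H.
Distance 2: L.
Distance 3: A, E.
Distance 4: D, I.
Distance 5: B, G, J.
Distance 6: C, K — contains C.

6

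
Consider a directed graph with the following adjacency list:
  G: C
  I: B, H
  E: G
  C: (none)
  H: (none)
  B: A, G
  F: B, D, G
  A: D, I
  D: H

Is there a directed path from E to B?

Explore from E.
Distance 1: reach G.
Distance 2: reach C.
The search from E is exhausted; no directed path reaches B.

No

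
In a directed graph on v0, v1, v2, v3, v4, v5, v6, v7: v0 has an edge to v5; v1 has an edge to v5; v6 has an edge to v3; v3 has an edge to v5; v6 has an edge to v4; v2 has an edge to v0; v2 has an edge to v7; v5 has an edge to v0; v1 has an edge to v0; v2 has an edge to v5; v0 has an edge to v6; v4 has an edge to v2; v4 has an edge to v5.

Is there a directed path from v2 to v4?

Explore from v2.
Distance 1: reach v0, v5, v7.
Distance 2: reach v6.
Distance 3: reach v3, v4.
Found v4.

Yes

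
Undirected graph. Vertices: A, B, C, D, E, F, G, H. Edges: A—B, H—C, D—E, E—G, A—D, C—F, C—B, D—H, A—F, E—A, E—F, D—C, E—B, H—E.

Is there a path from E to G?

Yes

Explore from E.
Distance 1: reach A, B, D, F, G, H.
Found G.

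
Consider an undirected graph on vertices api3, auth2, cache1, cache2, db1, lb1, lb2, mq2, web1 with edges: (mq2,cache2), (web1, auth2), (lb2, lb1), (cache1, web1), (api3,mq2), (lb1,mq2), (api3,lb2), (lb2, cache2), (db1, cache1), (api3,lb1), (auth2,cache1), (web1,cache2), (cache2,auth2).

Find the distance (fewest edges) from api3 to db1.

Distance 0: api3.
Distance 1: lb1, lb2, mq2.
Distance 2: cache2.
Distance 3: auth2, web1.
Distance 4: cache1.
Distance 5: db1 — contains db1.

5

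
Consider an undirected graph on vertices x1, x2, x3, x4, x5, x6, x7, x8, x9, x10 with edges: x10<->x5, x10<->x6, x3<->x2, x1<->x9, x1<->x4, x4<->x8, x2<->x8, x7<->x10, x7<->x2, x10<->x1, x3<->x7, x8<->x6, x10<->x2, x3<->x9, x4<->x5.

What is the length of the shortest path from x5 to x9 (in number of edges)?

3

Distance 0: x5.
Distance 1: x4, x10.
Distance 2: x1, x2, x6, x7, x8.
Distance 3: x3, x9 — contains x9.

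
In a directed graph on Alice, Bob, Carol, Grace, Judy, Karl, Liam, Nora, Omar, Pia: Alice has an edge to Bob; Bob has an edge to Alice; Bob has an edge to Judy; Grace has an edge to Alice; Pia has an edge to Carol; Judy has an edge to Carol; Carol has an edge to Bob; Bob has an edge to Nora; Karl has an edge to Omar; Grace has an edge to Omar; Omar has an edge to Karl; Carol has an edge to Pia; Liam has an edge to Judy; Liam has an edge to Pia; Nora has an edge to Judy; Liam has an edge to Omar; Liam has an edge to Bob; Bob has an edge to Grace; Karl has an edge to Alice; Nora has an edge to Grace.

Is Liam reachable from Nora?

Explore from Nora.
Distance 1: reach Grace, Judy.
Distance 2: reach Alice, Carol, Omar.
Distance 3: reach Bob, Karl, Pia.
The search from Nora is exhausted; no directed path reaches Liam.

No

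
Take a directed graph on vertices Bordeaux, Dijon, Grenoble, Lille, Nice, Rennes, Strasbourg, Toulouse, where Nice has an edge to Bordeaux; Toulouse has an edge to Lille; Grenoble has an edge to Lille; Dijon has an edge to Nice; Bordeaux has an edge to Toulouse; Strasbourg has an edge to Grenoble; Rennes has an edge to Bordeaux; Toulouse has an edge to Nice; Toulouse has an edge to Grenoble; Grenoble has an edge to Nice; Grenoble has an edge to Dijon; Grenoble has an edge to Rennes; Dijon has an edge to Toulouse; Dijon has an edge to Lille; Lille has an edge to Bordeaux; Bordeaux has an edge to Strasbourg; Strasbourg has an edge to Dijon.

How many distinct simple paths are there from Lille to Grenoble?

3

Lille→Bordeaux→Strasbourg→Dijon→Toulouse→Grenoble
Lille→Bordeaux→Strasbourg→Grenoble
Lille→Bordeaux→Toulouse→Grenoble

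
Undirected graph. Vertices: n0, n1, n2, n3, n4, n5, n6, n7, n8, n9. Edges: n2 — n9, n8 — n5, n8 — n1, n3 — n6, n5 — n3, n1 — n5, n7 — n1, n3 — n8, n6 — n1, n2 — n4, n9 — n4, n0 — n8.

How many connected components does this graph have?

From n0: component {n0, n1, n3, n5, n6, n7, n8}.
From n2: component {n2, n4, n9}.
That's 2 components.

2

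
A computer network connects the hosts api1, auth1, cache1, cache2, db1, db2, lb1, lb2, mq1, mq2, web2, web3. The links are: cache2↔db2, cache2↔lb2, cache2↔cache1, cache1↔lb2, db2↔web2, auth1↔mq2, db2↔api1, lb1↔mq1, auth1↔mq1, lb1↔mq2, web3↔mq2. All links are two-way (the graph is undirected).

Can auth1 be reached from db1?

No

db1 has no edges, so nothing is reachable from it.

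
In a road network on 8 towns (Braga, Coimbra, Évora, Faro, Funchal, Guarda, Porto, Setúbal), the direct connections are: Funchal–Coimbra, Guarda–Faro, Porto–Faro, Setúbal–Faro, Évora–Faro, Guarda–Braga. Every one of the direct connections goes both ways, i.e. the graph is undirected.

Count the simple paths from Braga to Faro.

Braga–Guarda–Faro

1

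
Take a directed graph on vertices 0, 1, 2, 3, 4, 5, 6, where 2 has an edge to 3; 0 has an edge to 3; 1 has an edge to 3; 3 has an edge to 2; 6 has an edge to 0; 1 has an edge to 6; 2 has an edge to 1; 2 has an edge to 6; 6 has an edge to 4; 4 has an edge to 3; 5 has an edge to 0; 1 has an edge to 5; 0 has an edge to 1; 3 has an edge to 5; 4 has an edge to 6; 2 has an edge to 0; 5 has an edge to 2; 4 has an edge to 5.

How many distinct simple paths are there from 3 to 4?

7

3→2→0→1→6→4
3→2→1→6→4
3→2→6→4
3→5→0→1→6→4
3→5→2→0→1→6→4
3→5→2→1→6→4
3→5→2→6→4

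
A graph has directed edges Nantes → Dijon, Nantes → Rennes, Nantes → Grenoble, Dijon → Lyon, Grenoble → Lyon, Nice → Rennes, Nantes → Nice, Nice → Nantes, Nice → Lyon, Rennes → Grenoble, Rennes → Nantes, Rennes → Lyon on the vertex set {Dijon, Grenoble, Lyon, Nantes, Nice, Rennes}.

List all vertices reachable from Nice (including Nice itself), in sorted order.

Dijon, Grenoble, Lyon, Nantes, Nice, Rennes

Start at Nice.
Its neighbours: Lyon, Nantes, Rennes.
Then their neighbours: Dijon, Grenoble.
Every vertex is now reached.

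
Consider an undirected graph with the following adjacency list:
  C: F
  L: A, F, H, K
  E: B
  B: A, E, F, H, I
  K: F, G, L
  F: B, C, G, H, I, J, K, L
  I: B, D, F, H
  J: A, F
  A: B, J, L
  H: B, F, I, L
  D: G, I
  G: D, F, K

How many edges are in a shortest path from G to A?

Distance 0: G.
Distance 1: D, F, K.
Distance 2: B, C, H, I, J, L.
Distance 3: A, E — contains A.

3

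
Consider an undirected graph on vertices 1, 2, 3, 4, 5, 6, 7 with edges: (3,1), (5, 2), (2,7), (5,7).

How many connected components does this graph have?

From 1: component {1, 3}.
From 2: component {2, 5, 7}.
From 4: component {4}.
From 6: component {6}.
That's 4 components.

4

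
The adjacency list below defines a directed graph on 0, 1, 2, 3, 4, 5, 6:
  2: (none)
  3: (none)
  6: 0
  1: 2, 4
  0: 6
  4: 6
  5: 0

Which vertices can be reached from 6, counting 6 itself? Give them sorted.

0, 6

Start at 6.
Its neighbours: 0.
Nothing further is reachable.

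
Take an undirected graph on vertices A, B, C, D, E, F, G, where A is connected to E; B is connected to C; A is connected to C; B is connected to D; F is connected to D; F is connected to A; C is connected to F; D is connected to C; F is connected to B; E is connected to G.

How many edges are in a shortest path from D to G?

Distance 0: D.
Distance 1: B, C, F.
Distance 2: A.
Distance 3: E.
Distance 4: G — contains G.

4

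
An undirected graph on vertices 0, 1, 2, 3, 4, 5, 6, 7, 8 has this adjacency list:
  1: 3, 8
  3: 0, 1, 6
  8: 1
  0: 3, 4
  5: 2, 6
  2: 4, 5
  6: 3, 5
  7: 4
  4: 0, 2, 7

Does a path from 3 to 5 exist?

Yes

Explore from 3.
Distance 1: reach 0, 1, 6.
Distance 2: reach 4, 5, 8.
Found 5.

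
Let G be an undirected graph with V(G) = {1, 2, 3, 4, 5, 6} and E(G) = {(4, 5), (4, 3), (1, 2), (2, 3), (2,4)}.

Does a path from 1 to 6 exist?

No

Explore from 1.
Distance 1: reach 2.
Distance 2: reach 3, 4.
Distance 3: reach 5.
The search is exhausted without reaching 6; it lies in a different component.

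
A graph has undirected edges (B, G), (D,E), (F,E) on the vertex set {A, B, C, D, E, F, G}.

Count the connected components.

4

From A: component {A}.
From B: component {B, G}.
From C: component {C}.
From D: component {D, E, F}.
That's 4 components.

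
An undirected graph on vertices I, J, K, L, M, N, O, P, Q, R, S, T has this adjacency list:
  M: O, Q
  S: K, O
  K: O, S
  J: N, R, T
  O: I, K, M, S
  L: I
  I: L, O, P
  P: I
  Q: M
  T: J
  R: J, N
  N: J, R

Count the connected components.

From I: component {I, K, L, M, O, P, Q, S}.
From J: component {J, N, R, T}.
That's 2 components.

2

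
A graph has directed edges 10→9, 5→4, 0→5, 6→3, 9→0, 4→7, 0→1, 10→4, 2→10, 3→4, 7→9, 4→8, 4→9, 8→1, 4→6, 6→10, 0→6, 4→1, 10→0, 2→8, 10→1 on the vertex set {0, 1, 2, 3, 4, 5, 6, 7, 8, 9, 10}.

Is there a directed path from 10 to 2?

Explore from 10.
Distance 1: reach 0, 1, 4, 9.
Distance 2: reach 5, 6, 7, 8.
Distance 3: reach 3.
The search from 10 is exhausted; no directed path reaches 2.

No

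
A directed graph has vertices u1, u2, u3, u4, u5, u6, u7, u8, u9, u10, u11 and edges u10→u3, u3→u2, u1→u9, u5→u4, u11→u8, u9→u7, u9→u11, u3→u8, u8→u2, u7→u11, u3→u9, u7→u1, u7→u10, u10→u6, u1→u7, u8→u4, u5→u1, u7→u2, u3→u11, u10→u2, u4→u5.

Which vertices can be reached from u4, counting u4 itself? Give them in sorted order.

u1, u2, u3, u4, u5, u6, u7, u8, u9, u10, u11

Start at u4.
Its neighbours: u5.
Then their neighbours: u1.
Then next layer: u7, u9.
Then next layer: u2, u10, u11.
Then next layer: u3, u6, u8.
Every vertex is now reached.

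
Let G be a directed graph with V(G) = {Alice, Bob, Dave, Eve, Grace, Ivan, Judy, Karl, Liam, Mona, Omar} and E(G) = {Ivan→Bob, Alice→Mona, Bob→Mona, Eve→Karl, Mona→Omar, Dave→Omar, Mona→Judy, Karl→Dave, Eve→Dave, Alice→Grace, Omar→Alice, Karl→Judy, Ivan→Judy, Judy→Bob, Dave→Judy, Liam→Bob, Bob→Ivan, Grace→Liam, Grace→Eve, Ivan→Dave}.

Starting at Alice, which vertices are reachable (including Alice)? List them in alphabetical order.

Alice, Bob, Dave, Eve, Grace, Ivan, Judy, Karl, Liam, Mona, Omar

Start at Alice.
Its neighbours: Grace, Mona.
Then their neighbours: Eve, Judy, Liam, Omar.
Then next layer: Bob, Dave, Karl.
Then next layer: Ivan.
Every vertex is now reached.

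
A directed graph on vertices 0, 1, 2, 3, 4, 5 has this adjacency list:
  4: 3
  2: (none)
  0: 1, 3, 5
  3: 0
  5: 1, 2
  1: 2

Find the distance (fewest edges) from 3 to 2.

Distance 0: 3.
Distance 1: 0.
Distance 2: 1, 5.
Distance 3: 2 — contains 2.

3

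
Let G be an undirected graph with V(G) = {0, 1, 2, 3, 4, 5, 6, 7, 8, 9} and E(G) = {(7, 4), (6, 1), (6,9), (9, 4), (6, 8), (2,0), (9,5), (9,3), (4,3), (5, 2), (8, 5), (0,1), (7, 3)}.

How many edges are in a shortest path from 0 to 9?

3

Distance 0: 0.
Distance 1: 1, 2.
Distance 2: 5, 6.
Distance 3: 8, 9 — contains 9.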